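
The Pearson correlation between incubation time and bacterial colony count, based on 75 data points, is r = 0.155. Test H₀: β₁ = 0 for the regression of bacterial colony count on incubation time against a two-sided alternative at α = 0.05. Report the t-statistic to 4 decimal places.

t = 1.3405

t = r·√(n − 2)/√(1 − r²) = 0.155·√73/√0.975975 = 1.3405.
df = n − 2 = 73.
Two-sided p ≈ 0.1842, which is ≥ 0.05, so fail to reject H₀.
The data do not give significant evidence of a linear association between incubation time and bacterial colony count.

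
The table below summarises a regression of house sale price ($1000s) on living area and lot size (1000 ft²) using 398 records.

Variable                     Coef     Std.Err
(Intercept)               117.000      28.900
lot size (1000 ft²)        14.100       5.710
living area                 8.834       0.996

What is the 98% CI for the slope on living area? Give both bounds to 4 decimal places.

Read off: b = 8.834, SE = 0.996 for living area.
df = n − k − 1 = 398 − 2 − 1 = 395.
t* = t_{0.01, 395} = 2.335825.
Margin = t* × SE = 2.335825 × 0.996 = 2.326482.
CI: 8.834 ± 2.326482 → (6.5075, 11.1605).

(6.5075, 11.1605)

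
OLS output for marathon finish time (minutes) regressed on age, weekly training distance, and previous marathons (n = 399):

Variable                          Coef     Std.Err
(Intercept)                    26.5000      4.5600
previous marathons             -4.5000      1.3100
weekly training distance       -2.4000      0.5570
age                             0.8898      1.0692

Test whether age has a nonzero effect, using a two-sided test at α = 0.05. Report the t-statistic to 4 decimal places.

Read off: b = 0.8898, SE = 1.0692 for age.
H₀: β₁ = 0 vs H₁: β₁ ≠ 0.
t = 0.8898 / 1.0692 = 0.8322.
df = n − k − 1 = 399 − 3 − 1 = 395.
Two-sided p ≈ 0.4058, which is ≥ 0.05, so fail to reject H₀.
The data do not give significant evidence of an association between age and marathon finish time, after adjusting for the other predictors.

t = 0.8322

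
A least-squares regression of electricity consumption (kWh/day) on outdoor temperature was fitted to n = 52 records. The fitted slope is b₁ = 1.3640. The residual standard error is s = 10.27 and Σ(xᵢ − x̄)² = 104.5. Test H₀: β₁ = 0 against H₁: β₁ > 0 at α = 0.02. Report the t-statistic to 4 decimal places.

SE(b₁) = s/√Sₓₓ = 10.27/√104.5 = 1.00464.
t = 1.3640 / 1.00464 = 1.3577.
df = n − 2 = 50.
One-sided p ≈ 0.0903, which is ≥ 0.02, so fail to reject H₀.
The data do not give significant evidence that the true slope on outdoor temperature is positive.

t = 1.3577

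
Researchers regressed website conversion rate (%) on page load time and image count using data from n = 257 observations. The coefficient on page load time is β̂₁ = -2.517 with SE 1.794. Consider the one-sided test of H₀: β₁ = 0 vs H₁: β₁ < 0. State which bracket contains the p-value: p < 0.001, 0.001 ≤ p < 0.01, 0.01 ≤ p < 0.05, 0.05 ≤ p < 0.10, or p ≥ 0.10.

t = -2.517 / 1.794 = -1.403.
df = n − k − 1 = 257 − 2 − 1 = 254.
One-sided p = P(T_{254} < t) ≈ 0.0809.
So 0.05 ≤ p < 0.10.

0.05 ≤ p < 0.10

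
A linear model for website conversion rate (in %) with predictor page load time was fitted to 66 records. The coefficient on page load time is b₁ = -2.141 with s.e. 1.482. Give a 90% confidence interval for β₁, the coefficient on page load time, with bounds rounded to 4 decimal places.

df = n − 2 = 66 − 2 = 64.
t* = t_{0.05, 64} = 1.669013.
Margin = t* × SE = 1.669013 × 1.482 = 2.473477.
CI: -2.141 ± 2.473477 → (-4.6145, 0.3325).
With 90% confidence, each one-unit increase in page load time is associated with a change of between -4.6145 and 0.3325 % in website conversion rate.

(-4.6145, 0.3325)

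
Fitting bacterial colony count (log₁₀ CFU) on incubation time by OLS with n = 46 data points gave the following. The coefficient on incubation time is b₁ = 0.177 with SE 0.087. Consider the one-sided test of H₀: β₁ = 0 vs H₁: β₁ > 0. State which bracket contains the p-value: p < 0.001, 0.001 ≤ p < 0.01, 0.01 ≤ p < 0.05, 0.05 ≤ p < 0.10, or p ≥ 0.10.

0.01 ≤ p < 0.05

t = 0.177 / 0.087 = 2.034.
df = n − 2 = 46 − 2 = 44.
One-sided p = P(T_{44} > t) ≈ 0.0240.
So 0.01 ≤ p < 0.05.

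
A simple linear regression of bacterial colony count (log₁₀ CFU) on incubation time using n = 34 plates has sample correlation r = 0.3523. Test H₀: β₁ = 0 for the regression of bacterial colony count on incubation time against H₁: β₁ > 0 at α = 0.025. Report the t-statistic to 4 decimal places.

t = 2.1294

t = r·√(n − 2)/√(1 − r²) = 0.3523·√32/√0.875885 = 2.1294.
df = n − 2 = 32.
One-sided p ≈ 0.0205, which is < 0.025, so reject H₀.
There is evidence of a linear association between incubation time and bacterial colony count.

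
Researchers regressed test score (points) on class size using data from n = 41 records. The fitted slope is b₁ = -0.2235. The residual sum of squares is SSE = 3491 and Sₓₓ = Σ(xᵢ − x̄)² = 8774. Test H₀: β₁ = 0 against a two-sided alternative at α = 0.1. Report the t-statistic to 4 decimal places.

MSE = SSE/(n − 2) = 3491/39 = 89.5128.
SE(b₁) = √(MSE/Sₓₓ) = √(89.5128/8774) = 0.101005.
t = -0.2235 / 0.101005 = -2.2128.
df = n − 2 = 39.
Two-sided p ≈ 0.0328, which is < 0.1, so reject H₀.
There is evidence that class size is associated with test score.

t = -2.2128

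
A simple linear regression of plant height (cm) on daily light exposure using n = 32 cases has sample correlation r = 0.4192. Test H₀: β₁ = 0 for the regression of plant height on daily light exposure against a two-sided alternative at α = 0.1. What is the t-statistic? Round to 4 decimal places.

t = 2.5290

t = r·√(n − 2)/√(1 − r²) = 0.4192·√30/√0.824271 = 2.5290.
df = n − 2 = 30.
Two-sided p ≈ 0.0169, which is < 0.1, so reject H₀.
There is evidence of a linear association between daily light exposure and plant height.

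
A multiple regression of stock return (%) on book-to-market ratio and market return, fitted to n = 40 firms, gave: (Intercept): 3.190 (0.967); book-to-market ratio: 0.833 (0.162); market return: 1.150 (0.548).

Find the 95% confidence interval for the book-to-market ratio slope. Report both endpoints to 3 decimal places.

Read off: b = 0.833, SE = 0.162 for book-to-market ratio.
df = n − k − 1 = 40 − 2 − 1 = 37.
t* = t_{0.025, 37} = 2.026192.
Margin = t* × SE = 2.026192 × 0.162 = 0.32824.
CI: 0.833 ± 0.32824 → (0.505, 1.161).

(0.505, 1.161)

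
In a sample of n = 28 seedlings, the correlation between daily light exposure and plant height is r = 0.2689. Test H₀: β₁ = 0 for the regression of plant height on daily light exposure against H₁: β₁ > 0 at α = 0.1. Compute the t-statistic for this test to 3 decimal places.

t = 1.424

t = r·√(n − 2)/√(1 − r²) = 0.2689·√26/√0.927693 = 1.424.
df = n − 2 = 26.
One-sided p ≈ 0.0832, which is < 0.1, so reject H₀.
There is evidence of a linear association between daily light exposure and plant height.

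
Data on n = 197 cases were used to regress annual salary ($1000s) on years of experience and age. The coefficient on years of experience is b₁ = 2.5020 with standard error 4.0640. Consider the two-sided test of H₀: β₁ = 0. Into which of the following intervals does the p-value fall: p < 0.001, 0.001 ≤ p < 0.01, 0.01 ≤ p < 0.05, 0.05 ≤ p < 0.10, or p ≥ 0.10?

p ≥ 0.10

t = 2.5020 / 4.0640 = 0.616.
df = n − k − 1 = 197 − 2 − 1 = 194.
Two-sided p = 2·P(T_{194} > |t|) ≈ 0.5388.
So p ≥ 0.10.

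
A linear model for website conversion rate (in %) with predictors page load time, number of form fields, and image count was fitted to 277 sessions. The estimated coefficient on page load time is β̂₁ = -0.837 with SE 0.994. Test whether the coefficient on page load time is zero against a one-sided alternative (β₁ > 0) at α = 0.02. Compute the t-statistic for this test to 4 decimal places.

t = -0.8421

H₀: β₁ = 0 vs H₁: β₁ > 0.
t = (β̂₁ − β₁⁰)/SE = -0.837 / 0.994 = -0.8421.
df = n − k − 1 = 277 − 3 − 1 = 273.
One-sided p ≈ 0.7998, which is ≥ 0.02, so fail to reject H₀.
The data do not give significant evidence that the true slope on page load time is positive, holding the other predictors fixed.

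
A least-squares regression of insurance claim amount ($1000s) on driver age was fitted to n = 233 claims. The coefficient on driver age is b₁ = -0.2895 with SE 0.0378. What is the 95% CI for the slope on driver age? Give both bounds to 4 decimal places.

(-0.3640, -0.2150)

df = n − 2 = 233 − 2 = 231.
t* = t_{0.025, 231} = 1.970287.
Margin = t* × SE = 1.970287 × 0.0378 = 0.074477.
CI: -0.2895 ± 0.074477 → (-0.3640, -0.2150).
With 95% confidence, each one-unit increase in driver age is associated with a change of between -0.3640 and -0.2150 $1000s in insurance claim amount.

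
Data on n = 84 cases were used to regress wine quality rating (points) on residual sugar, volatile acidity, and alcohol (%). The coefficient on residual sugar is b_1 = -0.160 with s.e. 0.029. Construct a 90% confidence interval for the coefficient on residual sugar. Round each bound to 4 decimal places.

df = n − k − 1 = 84 − 3 − 1 = 80.
t* = t_{0.05, 80} = 1.664125.
Margin = t* × SE = 1.664125 × 0.029 = 0.048260.
CI: -0.160 ± 0.048260 → (-0.2083, -0.1117).
With 90% confidence, each one-unit increase in residual sugar is associated with a change of between -0.2083 and -0.1117 points in wine quality rating, holding the other predictors fixed.

(-0.2083, -0.1117)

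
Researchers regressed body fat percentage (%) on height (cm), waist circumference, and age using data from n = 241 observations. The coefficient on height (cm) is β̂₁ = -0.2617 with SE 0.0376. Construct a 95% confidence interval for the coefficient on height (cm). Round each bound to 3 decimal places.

(-0.336, -0.188)

df = n − k − 1 = 241 − 3 − 1 = 237.
t* = t_{0.025, 237} = 1.970024.
Margin = t* × SE = 1.970024 × 0.0376 = 0.07407.
CI: -0.2617 ± 0.07407 → (-0.336, -0.188).
With 95% confidence, each one-unit increase in height (cm) is associated with a change of between -0.336 and -0.188 % in body fat percentage, holding the other predictors fixed.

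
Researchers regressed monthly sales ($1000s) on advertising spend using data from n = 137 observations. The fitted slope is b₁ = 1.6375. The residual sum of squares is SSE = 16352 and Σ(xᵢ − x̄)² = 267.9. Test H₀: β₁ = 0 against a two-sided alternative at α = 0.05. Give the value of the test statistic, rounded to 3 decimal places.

t = 2.435

MSE = SSE/(n − 2) = 16352/135 = 121.126.
SE(b₁) = √(MSE/Sₓₓ) = √(121.126/267.9) = 0.672407.
t = 1.6375 / 0.672407 = 2.435.
df = n − 2 = 135.
Two-sided p ≈ 0.0162, which is < 0.05, so reject H₀.
There is evidence that advertising spend is associated with monthly sales.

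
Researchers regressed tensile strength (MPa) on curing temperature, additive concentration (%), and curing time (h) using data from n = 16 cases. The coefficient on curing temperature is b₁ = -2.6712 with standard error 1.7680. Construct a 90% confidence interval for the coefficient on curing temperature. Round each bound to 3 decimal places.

df = n − k − 1 = 16 − 3 − 1 = 12.
t* = t_{0.05, 12} = 1.782288.
Margin = t* × SE = 1.782288 × 1.7680 = 3.15108.
CI: -2.6712 ± 3.15108 → (-5.822, 0.480).
With 90% confidence, each one-unit increase in curing temperature is associated with a change of between -5.822 and 0.480 MPa in tensile strength, holding the other predictors fixed.

(-5.822, 0.480)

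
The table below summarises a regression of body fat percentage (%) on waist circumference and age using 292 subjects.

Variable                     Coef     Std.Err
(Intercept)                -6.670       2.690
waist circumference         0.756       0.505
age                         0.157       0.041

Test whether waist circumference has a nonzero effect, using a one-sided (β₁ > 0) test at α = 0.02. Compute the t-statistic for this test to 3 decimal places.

Read off: b = 0.756, SE = 0.505 for waist circumference.
H₀: β₁ = 0 vs H₁: β₁ > 0.
t = 0.756 / 0.505 = 1.497.
df = n − k − 1 = 292 − 2 − 1 = 289.
One-sided p ≈ 0.0677, which is ≥ 0.02, so fail to reject H₀.
The data do not give significant evidence that the true slope on waist circumference is positive, holding the other predictors fixed.

t = 1.497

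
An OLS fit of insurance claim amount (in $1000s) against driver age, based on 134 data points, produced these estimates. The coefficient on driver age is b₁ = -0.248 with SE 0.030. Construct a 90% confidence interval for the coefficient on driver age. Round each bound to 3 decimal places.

df = n − 2 = 134 − 2 = 132.
t* = t_{0.05, 132} = 1.656479.
Margin = t* × SE = 1.656479 × 0.030 = 0.04969.
CI: -0.248 ± 0.04969 → (-0.298, -0.198).
With 90% confidence, each one-unit increase in driver age is associated with a change of between -0.298 and -0.198 $1000s in insurance claim amount.

(-0.298, -0.198)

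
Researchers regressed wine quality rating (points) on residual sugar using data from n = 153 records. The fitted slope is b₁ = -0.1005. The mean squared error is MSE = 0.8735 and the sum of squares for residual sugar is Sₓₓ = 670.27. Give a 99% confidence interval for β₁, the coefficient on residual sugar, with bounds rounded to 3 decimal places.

SE(b₁) = √(MSE/Sₓₓ) = √(0.8735/670.27) = 0.0360999.
df = n − 2 = 151.
t* = t_{0.005, 151} = 2.60878.
Margin = t* × SE = 2.60878 × 0.0360999 = 0.09418.
CI: -0.1005 ± 0.09418 → (-0.195, -0.006).
With 99% confidence, each one-unit increase in residual sugar is associated with a change of between -0.195 and -0.006 points in wine quality rating.

(-0.195, -0.006)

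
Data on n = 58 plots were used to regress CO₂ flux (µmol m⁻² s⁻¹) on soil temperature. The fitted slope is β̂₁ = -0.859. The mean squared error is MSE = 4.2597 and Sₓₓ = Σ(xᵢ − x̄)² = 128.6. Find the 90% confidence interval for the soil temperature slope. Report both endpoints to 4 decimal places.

SE(β̂₁) = √(MSE/Sₓₓ) = √(4.2597/128.6) = 0.181999.
df = n − 2 = 56.
t* = t_{0.05, 56} = 1.672522.
Margin = t* × SE = 1.672522 × 0.181999 = 0.304397.
CI: -0.859 ± 0.304397 → (-1.1634, -0.5546).
With 90% confidence, each one-unit increase in soil temperature is associated with a change of between -1.1634 and -0.5546 µmol m⁻² s⁻¹ in CO₂ flux.

(-1.1634, -0.5546)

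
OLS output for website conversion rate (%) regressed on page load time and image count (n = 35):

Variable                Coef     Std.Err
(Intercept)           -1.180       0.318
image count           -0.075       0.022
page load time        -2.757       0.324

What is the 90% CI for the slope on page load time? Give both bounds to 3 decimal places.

(-3.306, -2.208)

Read off: b = -2.757, SE = 0.324 for page load time.
df = n − k − 1 = 35 − 2 − 1 = 32.
t* = t_{0.05, 32} = 1.693889.
Margin = t* × SE = 1.693889 × 0.324 = 0.54882.
CI: -2.757 ± 0.54882 → (-3.306, -2.208).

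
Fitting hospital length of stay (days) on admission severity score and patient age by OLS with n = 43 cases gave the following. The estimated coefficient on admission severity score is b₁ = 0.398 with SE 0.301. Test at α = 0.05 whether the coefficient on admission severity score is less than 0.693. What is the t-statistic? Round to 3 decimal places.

t = -0.980

H₀: β₁ = 0.693 vs H₁: β₁ < 0.693.
t = (b₁ − β₁⁰)/SE = (0.398 − 0.693) / 0.301 = -0.980.
df = n − k − 1 = 43 − 2 − 1 = 40.
One-sided p ≈ 0.1665, which is ≥ 0.05, so fail to reject H₀.
The data do not give significant evidence that the true slope on admission severity score is below 0.693 days per unit, holding the other predictors fixed.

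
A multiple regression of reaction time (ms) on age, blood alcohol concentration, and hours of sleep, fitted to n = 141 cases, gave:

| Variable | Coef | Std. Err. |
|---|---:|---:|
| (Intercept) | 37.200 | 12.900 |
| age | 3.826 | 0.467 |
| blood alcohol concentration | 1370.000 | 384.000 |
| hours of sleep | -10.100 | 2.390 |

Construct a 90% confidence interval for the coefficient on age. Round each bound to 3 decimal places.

Read off: b = 3.826, SE = 0.467 for age.
df = n − k − 1 = 141 − 3 − 1 = 137.
t* = t_{0.05, 137} = 1.656052.
Margin = t* × SE = 1.656052 × 0.467 = 0.77338.
CI: 3.826 ± 0.77338 → (3.053, 4.599).

(3.053, 4.599)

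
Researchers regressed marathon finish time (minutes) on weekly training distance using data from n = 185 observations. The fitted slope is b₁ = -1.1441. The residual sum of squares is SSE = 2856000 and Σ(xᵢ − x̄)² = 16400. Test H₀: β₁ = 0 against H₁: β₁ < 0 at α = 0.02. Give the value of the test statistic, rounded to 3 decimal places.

MSE = SSE/(n − 2) = 2856000/183 = 15606.6.
SE(b₁) = √(MSE/Sₓₓ) = √(15606.6/16400) = 0.97551.
t = -1.1441 / 0.97551 = -1.173.
df = n − 2 = 183.
One-sided p ≈ 0.1212, which is ≥ 0.02, so fail to reject H₀.
The data do not give significant evidence that the true slope on weekly training distance is negative.

t = -1.173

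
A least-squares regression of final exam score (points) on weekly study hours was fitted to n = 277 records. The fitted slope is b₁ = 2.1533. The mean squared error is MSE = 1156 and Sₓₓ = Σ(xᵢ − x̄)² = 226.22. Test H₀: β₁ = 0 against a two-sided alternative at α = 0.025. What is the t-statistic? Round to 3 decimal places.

SE(b₁) = √(MSE/Sₓₓ) = √(1156/226.22) = 2.26055.
t = 2.1533 / 2.26055 = 0.953.
df = n − 2 = 275.
Two-sided p ≈ 0.3417, which is ≥ 0.025, so fail to reject H₀.
The data do not give significant evidence of an association between weekly study hours and final exam score.

t = 0.953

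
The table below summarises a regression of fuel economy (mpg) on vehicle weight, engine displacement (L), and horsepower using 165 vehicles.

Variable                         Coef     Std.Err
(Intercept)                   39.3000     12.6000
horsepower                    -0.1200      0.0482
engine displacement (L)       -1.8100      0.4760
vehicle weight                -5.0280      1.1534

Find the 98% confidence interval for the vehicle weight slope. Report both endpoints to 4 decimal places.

(-7.7382, -2.3178)

Read off: b = -5.0280, SE = 1.1534 for vehicle weight.
df = n − k − 1 = 165 − 3 − 1 = 161.
t* = t_{0.01, 161} = 2.349732.
Margin = t* × SE = 2.349732 × 1.1534 = 2.710181.
CI: -5.0280 ± 2.710181 → (-7.7382, -2.3178).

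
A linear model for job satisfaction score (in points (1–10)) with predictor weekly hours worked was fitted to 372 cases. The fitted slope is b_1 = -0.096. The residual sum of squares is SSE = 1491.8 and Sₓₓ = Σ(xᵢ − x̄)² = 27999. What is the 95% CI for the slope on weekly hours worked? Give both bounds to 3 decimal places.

MSE = SSE/(n − 2) = 1491.8/370 = 4.03189.
SE(b_1) = √(MSE/Sₓₓ) = √(4.03189/27999) = 0.0120001.
df = n − 2 = 370.
t* = t_{0.025, 370} = 1.966396.
Margin = t* × SE = 1.966396 × 0.0120001 = 0.02360.
CI: -0.096 ± 0.02360 → (-0.120, -0.072).
With 95% confidence, each one-unit increase in weekly hours worked is associated with a change of between -0.120 and -0.072 points (1–10) in job satisfaction score.

(-0.120, -0.072)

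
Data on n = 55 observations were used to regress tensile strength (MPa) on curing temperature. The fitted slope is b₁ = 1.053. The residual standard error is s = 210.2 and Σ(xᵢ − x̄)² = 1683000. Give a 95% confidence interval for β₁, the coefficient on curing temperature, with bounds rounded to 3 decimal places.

(0.728, 1.378)

SE(b₁) = s/√Sₓₓ = 210.2/√1683000 = 0.162028.
df = n − 2 = 53.
t* = t_{0.025, 53} = 2.005746.
Margin = t* × SE = 2.005746 × 0.162028 = 0.32499.
CI: 1.053 ± 0.32499 → (0.728, 1.378).
With 95% confidence, each one-unit increase in curing temperature is associated with a change of between 0.728 and 1.378 MPa in tensile strength.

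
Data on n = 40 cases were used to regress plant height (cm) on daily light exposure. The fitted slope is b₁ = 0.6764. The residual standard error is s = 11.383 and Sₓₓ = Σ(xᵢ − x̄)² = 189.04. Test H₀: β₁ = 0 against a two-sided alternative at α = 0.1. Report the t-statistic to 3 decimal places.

t = 0.817

SE(b₁) = s/√Sₓₓ = 11.383/√189.04 = 0.827904.
t = 0.6764 / 0.827904 = 0.817.
df = n − 2 = 38.
Two-sided p ≈ 0.4190, which is ≥ 0.1, so fail to reject H₀.
The data do not give significant evidence of an association between daily light exposure and plant height.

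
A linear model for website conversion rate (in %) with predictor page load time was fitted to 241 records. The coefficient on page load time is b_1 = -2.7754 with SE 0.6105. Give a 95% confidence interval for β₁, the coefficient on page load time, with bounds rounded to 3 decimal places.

(-3.978, -1.573)

df = n − 2 = 241 − 2 = 239.
t* = t_{0.025, 239} = 1.969939.
Margin = t* × SE = 1.969939 × 0.6105 = 1.20265.
CI: -2.7754 ± 1.20265 → (-3.978, -1.573).
With 95% confidence, each one-unit increase in page load time is associated with a change of between -3.978 and -1.573 % in website conversion rate.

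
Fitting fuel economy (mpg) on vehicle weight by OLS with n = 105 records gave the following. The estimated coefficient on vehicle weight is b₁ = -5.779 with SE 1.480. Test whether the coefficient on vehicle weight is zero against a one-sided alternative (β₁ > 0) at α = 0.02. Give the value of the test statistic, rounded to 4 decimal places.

H₀: β₁ = 0 vs H₁: β₁ > 0.
t = (b₁ − β₁⁰)/SE = -5.779 / 1.480 = -3.9047.
df = n − 2 = 105 − 2 = 103.
One-sided p ≈ 0.9999, which is ≥ 0.02, so fail to reject H₀.
The data do not give significant evidence that the true slope on vehicle weight is positive.

t = -3.9047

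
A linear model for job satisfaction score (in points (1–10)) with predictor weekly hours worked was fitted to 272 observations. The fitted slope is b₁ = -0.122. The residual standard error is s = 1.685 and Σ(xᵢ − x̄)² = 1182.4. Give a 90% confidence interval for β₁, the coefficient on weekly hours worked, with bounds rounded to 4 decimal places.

SE(b₁) = s/√Sₓₓ = 1.685/√1182.4 = 0.0490024.
df = n − 2 = 270.
t* = t_{0.05, 270} = 1.650517.
Margin = t* × SE = 1.650517 × 0.0490024 = 0.080879.
CI: -0.122 ± 0.080879 → (-0.2029, -0.0411).
With 90% confidence, each one-unit increase in weekly hours worked is associated with a change of between -0.2029 and -0.0411 points (1–10) in job satisfaction score.

(-0.2029, -0.0411)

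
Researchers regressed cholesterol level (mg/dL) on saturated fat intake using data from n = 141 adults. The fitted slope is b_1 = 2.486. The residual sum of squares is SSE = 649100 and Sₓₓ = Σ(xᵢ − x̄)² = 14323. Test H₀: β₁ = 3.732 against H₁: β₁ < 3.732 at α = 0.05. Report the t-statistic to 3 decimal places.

t = -2.182

MSE = SSE/(n − 2) = 649100/139 = 4669.78.
SE(b_1) = √(MSE/Sₓₓ) = √(4669.78/14323) = 0.570994.
t = (2.486 − 3.732) / 0.570994 = -2.182.
df = n − 2 = 139.
One-sided p ≈ 0.0154, which is < 0.05, so reject H₀.
There is evidence that the true slope on saturated fat intake is below 3.732 mg/dL per unit.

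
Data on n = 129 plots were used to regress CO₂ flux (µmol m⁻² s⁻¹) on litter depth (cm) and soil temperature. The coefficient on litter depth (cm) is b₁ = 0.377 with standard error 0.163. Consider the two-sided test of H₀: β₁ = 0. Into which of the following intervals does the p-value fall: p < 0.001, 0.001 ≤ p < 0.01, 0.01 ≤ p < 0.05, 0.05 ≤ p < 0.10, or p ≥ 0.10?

0.01 ≤ p < 0.05

t = 0.377 / 0.163 = 2.313.
df = n − k − 1 = 129 − 2 − 1 = 126.
Two-sided p = 2·P(T_{126} > |t|) ≈ 0.0224.
So 0.01 ≤ p < 0.05.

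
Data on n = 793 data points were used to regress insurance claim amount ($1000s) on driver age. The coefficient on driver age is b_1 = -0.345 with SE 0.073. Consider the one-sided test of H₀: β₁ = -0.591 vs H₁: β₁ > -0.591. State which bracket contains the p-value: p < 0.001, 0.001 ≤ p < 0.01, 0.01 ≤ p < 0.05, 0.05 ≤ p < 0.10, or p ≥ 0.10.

t = (-0.345 − (-0.591)) / 0.073 = 3.370.
df = n − 2 = 793 − 2 = 791.
One-sided p = P(T_{791} > t) ≈ 0.0004.
So p < 0.001.

p < 0.001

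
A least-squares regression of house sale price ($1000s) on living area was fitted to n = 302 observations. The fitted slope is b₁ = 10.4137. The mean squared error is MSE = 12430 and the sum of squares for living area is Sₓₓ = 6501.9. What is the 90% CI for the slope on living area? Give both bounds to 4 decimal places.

SE(b₁) = √(MSE/Sₓₓ) = √(12430/6501.9) = 1.38266.
df = n − 2 = 300.
t* = t_{0.05, 300} = 1.649949.
Margin = t* × SE = 1.649949 × 1.38266 = 2.281318.
CI: 10.4137 ± 2.281318 → (8.1324, 12.6950).
With 90% confidence, each one-unit increase in living area is associated with a change of between 8.1324 and 12.6950 $1000s in house sale price.

(8.1324, 12.6950)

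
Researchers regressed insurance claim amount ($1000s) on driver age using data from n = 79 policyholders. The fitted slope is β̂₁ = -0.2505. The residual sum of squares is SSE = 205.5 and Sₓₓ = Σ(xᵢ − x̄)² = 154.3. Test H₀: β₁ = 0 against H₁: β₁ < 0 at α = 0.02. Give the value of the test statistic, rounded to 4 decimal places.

t = -1.9047

MSE = SSE/(n − 2) = 205.5/77 = 2.66883.
SE(β̂₁) = √(MSE/Sₓₓ) = √(2.66883/154.3) = 0.131516.
t = -0.2505 / 0.131516 = -1.9047.
df = n − 2 = 77.
One-sided p ≈ 0.0303, which is ≥ 0.02, so fail to reject H₀.
The data do not give significant evidence that the true slope on driver age is negative.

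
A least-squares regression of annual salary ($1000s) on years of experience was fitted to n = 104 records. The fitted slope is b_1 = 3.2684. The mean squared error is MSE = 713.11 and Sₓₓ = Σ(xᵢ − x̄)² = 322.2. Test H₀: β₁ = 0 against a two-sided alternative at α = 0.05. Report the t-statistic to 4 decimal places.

t = 2.1969

SE(b_1) = √(MSE/Sₓₓ) = √(713.11/322.2) = 1.4877.
t = 3.2684 / 1.4877 = 2.1969.
df = n − 2 = 102.
Two-sided p ≈ 0.0303, which is < 0.05, so reject H₀.
There is evidence that years of experience is associated with annual salary.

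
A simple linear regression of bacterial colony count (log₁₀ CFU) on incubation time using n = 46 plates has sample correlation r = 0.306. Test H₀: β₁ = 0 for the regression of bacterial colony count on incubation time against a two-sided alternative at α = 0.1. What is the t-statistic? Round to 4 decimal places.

t = r·√(n − 2)/√(1 − r²) = 0.306·√44/√0.906364 = 2.1320.
df = n − 2 = 44.
Two-sided p ≈ 0.0386, which is < 0.1, so reject H₀.
There is evidence of a linear association between incubation time and bacterial colony count.

t = 2.1320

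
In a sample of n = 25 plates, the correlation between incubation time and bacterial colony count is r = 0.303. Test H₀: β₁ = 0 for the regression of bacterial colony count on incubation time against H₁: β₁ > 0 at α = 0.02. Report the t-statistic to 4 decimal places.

t = r·√(n − 2)/√(1 − r²) = 0.303·√23/√0.908191 = 1.5248.
df = n − 2 = 23.
One-sided p ≈ 0.0705, which is ≥ 0.02, so fail to reject H₀.
The data do not give significant evidence of a linear association between incubation time and bacterial colony count.

t = 1.5248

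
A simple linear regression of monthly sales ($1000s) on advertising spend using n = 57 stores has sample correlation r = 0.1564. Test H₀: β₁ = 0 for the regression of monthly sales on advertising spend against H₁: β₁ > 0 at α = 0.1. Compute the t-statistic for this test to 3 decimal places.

t = r·√(n − 2)/√(1 − r²) = 0.1564·√55/√0.975539 = 1.174.
df = n − 2 = 55.
One-sided p ≈ 0.1227, which is ≥ 0.1, so fail to reject H₀.
The data do not give significant evidence of a linear association between advertising spend and monthly sales.

t = 1.174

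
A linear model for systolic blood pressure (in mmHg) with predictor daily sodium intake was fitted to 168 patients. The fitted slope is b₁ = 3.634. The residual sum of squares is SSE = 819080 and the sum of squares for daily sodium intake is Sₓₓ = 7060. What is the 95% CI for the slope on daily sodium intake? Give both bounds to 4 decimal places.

(1.9834, 5.2846)

MSE = SSE/(n − 2) = 819080/166 = 4934.22.
SE(b₁) = √(MSE/Sₓₓ) = √(4934.22/7060) = 0.836001.
df = n − 2 = 166.
t* = t_{0.025, 166} = 1.974358.
Margin = t* × SE = 1.974358 × 0.836001 = 1.650565.
CI: 3.634 ± 1.650565 → (1.9834, 5.2846).
With 95% confidence, each one-unit increase in daily sodium intake is associated with a change of between 1.9834 and 5.2846 mmHg in systolic blood pressure.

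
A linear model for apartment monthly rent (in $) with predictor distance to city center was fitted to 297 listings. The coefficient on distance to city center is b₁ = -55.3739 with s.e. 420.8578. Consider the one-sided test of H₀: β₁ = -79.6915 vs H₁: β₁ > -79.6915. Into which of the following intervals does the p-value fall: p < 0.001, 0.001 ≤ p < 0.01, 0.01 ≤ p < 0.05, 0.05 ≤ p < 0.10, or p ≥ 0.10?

p ≥ 0.10

t = (-55.3739 − (-79.6915)) / 420.8578 = 0.058.
df = n − 2 = 297 − 2 = 295.
One-sided p = P(T_{295} > t) ≈ 0.4770.
So p ≥ 0.10.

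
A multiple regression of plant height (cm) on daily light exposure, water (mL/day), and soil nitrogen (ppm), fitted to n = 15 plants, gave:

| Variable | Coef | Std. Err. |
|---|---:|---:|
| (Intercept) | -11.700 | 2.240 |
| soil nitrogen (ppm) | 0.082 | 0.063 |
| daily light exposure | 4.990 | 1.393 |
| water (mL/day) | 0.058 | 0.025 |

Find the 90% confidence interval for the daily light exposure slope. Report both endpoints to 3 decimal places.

Read off: b = 4.990, SE = 1.393 for daily light exposure.
df = n − k − 1 = 15 − 3 − 1 = 11.
t* = t_{0.05, 11} = 1.795885.
Margin = t* × SE = 1.795885 × 1.393 = 2.50167.
CI: 4.990 ± 2.50167 → (2.488, 7.492).

(2.488, 7.492)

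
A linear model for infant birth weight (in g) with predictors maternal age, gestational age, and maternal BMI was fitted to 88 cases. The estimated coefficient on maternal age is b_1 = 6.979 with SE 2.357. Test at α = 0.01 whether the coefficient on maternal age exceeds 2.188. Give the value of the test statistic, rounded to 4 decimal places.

H₀: β₁ = 2.188 vs H₁: β₁ > 2.188.
t = (b_1 − β₁⁰)/SE = (6.979 − 2.188) / 2.357 = 2.0327.
df = n − k − 1 = 88 − 3 − 1 = 84.
One-sided p ≈ 0.0226, which is ≥ 0.01, so fail to reject H₀.
The data do not give significant evidence that the true slope on maternal age exceeds 2.188 g per unit, holding the other predictors fixed.

t = 2.0327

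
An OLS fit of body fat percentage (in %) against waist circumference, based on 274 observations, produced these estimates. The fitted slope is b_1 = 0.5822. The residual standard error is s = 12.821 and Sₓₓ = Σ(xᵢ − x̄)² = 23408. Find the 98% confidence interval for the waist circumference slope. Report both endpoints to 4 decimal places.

SE(b_1) = s/√Sₓₓ = 12.821/√23408 = 0.0837992.
df = n − 2 = 272.
t* = t_{0.01, 272} = 2.340135.
Margin = t* × SE = 2.340135 × 0.0837992 = 0.196101.
CI: 0.5822 ± 0.196101 → (0.3861, 0.7783).
With 98% confidence, each one-unit increase in waist circumference is associated with a change of between 0.3861 and 0.7783 % in body fat percentage.

(0.3861, 0.7783)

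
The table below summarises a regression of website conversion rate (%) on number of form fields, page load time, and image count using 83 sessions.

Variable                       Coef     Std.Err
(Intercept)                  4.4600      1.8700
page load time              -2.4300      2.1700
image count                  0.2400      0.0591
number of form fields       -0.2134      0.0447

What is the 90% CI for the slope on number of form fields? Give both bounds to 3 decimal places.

Read off: b = -0.2134, SE = 0.0447 for number of form fields.
df = n − k − 1 = 83 − 3 − 1 = 79.
t* = t_{0.05, 79} = 1.664371.
Margin = t* × SE = 1.664371 × 0.0447 = 0.07440.
CI: -0.2134 ± 0.07440 → (-0.288, -0.139).

(-0.288, -0.139)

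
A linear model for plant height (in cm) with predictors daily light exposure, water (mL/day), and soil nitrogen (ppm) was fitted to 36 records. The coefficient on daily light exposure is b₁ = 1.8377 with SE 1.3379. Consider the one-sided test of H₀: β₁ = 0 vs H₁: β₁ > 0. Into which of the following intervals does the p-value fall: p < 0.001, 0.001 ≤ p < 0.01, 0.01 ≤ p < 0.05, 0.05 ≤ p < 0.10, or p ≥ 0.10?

0.05 ≤ p < 0.10

t = 1.8377 / 1.3379 = 1.374.
df = n − k − 1 = 36 − 3 − 1 = 32.
One-sided p = P(T_{32} > t) ≈ 0.0896.
So 0.05 ≤ p < 0.10.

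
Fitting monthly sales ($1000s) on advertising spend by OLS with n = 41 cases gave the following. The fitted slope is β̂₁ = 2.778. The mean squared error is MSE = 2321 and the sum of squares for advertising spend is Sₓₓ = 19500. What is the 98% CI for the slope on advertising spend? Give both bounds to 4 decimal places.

SE(β̂₁) = √(MSE/Sₓₓ) = √(2321/19500) = 0.345001.
df = n − 2 = 39.
t* = t_{0.01, 39} = 2.425841.
Margin = t* × SE = 2.425841 × 0.345001 = 0.836918.
CI: 2.778 ± 0.836918 → (1.9411, 3.6149).
With 98% confidence, each one-unit increase in advertising spend is associated with a change of between 1.9411 and 3.6149 $1000s in monthly sales.

(1.9411, 3.6149)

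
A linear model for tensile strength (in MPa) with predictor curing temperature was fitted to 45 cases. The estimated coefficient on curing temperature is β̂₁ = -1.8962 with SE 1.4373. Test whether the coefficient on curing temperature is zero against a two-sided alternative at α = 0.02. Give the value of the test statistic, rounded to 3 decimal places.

t = -1.319

H₀: β₁ = 0 vs H₁: β₁ ≠ 0.
t = (β̂₁ − β₁⁰)/SE = -1.8962 / 1.4373 = -1.319.
df = n − 2 = 45 − 2 = 43.
Two-sided p ≈ 0.1941, which is ≥ 0.02, so fail to reject H₀.
The data do not give significant evidence of an association between curing temperature and tensile strength.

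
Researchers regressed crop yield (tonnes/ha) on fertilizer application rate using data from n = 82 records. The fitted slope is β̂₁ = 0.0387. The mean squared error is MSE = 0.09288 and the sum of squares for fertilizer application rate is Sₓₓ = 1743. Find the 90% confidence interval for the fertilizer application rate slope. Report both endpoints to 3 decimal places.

(0.027, 0.051)

SE(β̂₁) = √(MSE/Sₓₓ) = √(0.09288/1743) = 0.00729982.
df = n − 2 = 80.
t* = t_{0.05, 80} = 1.664125.
Margin = t* × SE = 1.664125 × 0.00729982 = 0.01215.
CI: 0.0387 ± 0.01215 → (0.027, 0.051).
With 90% confidence, each one-unit increase in fertilizer application rate is associated with a change of between 0.027 and 0.051 tonnes/ha in crop yield.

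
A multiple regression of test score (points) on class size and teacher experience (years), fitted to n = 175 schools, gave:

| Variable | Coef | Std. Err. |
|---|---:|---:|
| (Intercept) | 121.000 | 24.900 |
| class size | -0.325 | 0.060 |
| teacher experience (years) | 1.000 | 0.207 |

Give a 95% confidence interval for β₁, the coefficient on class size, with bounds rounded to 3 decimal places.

Read off: b = -0.325, SE = 0.060 for class size.
df = n − k − 1 = 175 − 2 − 1 = 172.
t* = t_{0.025, 172} = 1.973852.
Margin = t* × SE = 1.973852 × 0.060 = 0.11843.
CI: -0.325 ± 0.11843 → (-0.443, -0.207).

(-0.443, -0.207)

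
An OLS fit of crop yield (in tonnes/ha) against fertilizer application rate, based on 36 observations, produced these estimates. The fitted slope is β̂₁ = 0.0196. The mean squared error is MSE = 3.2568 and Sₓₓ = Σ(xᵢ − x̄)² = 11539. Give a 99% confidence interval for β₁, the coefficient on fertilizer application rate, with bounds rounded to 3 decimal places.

(-0.026, 0.065)

SE(β̂₁) = √(MSE/Sₓₓ) = √(3.2568/11539) = 0.0168001.
df = n − 2 = 34.
t* = t_{0.005, 34} = 2.728394.
Margin = t* × SE = 2.728394 × 0.0168001 = 0.04584.
CI: 0.0196 ± 0.04584 → (-0.026, 0.065).
With 99% confidence, each one-unit increase in fertilizer application rate is associated with a change of between -0.026 and 0.065 tonnes/ha in crop yield.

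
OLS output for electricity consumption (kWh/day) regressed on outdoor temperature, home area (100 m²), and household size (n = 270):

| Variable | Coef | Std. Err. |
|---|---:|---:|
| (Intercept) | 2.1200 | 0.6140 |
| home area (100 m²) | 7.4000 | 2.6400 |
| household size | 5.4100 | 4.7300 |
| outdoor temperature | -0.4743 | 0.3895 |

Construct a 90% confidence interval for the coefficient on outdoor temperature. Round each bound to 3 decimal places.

Read off: b = -0.4743, SE = 0.3895 for outdoor temperature.
df = n − k − 1 = 270 − 3 − 1 = 266.
t* = t_{0.05, 266} = 1.650602.
Margin = t* × SE = 1.650602 × 0.3895 = 0.64291.
CI: -0.4743 ± 0.64291 → (-1.117, 0.169).

(-1.117, 0.169)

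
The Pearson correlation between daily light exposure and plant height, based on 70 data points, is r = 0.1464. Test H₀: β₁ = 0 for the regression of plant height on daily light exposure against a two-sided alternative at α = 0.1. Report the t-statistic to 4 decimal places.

t = r·√(n − 2)/√(1 − r²) = 0.1464·√68/√0.978567 = 1.2204.
df = n − 2 = 68.
Two-sided p ≈ 0.2265, which is ≥ 0.1, so fail to reject H₀.
The data do not give significant evidence of a linear association between daily light exposure and plant height.

t = 1.2204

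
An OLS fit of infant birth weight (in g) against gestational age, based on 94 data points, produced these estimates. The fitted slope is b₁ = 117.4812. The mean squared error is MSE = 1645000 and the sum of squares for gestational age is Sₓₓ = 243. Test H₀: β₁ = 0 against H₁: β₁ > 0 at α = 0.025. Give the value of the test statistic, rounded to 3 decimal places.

SE(b₁) = √(MSE/Sₓₓ) = √(1.645e+06/243) = 82.2773.
t = 117.4812 / 82.2773 = 1.428.
df = n − 2 = 92.
One-sided p ≈ 0.0784, which is ≥ 0.025, so fail to reject H₀.
The data do not give significant evidence that the true slope on gestational age is positive.

t = 1.428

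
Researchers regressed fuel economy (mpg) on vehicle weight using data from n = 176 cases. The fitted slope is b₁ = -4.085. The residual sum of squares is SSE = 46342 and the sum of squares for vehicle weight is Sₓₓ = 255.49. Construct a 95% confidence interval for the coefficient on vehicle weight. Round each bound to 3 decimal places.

(-6.100, -2.070)

MSE = SSE/(n − 2) = 46342/174 = 266.333.
SE(b₁) = √(MSE/Sₓₓ) = √(266.333/255.49) = 1.021.
df = n − 2 = 174.
t* = t_{0.025, 174} = 1.973691.
Margin = t* × SE = 1.973691 × 1.021 = 2.01514.
CI: -4.085 ± 2.01514 → (-6.100, -2.070).
With 95% confidence, each one-unit increase in vehicle weight is associated with a change of between -6.100 and -2.070 mpg in fuel economy.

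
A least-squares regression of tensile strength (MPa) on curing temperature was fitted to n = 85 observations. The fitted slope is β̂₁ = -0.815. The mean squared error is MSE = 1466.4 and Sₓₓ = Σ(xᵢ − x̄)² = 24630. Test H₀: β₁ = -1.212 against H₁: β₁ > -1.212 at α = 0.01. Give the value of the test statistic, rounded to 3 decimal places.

t = 1.627

SE(β̂₁) = √(MSE/Sₓₓ) = √(1466.4/24630) = 0.244002.
t = (-0.815 − (-1.212)) / 0.244002 = 1.627.
df = n − 2 = 83.
One-sided p ≈ 0.0538, which is ≥ 0.01, so fail to reject H₀.
The data do not give significant evidence that the true slope on curing temperature exceeds -1.212 MPa per unit.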